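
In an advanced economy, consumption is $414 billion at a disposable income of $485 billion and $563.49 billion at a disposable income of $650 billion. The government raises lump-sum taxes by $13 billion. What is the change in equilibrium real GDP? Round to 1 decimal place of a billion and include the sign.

MPC = ΔC/ΔYd = (563.49 − 414)/(650 − 485) = 149.49/165 = 0.906.
A lump-sum tax change of +$13 billion shifts disposable income by −$13 billion; first-round consumption changes by −c × ΔT = −0.906 × (+$13 billion) = −$11.778 billion.
Expenditure multiplier = 1/(1 − MPC) = 1/(1 − 0.906) = 1/0.094 ≈ 10.638.
The tax multiplier is −c × k ≈ −9.638, so ΔY = k × (−c·ΔT) = (−$11.778 billion) / 0.094 ≈ −$125.3 billion.

−$125.3 billion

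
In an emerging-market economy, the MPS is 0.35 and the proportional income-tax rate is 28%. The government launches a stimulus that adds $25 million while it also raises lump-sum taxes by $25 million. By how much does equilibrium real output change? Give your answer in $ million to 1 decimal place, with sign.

+$16.4 million

MPC = 1 − MPS = 1 − 0.35 = 0.65.
Expenditure multiplier = 1/(1 − c(1−t)) = 1/(1 − 0.65×0.72) = 1/0.532 ≈ 1.88.
ΔG contributes k·ΔG = (+$25 million) / 0.532 ≈ +$47 million.
ΔT of +$25 million changes first-round spending by −c·ΔT = −$16.25 million, contributing k·(−c·ΔT) = (−$16.25 million) / 0.532 ≈ −$30.5 million.
Net ΔY = k(ΔG − c·ΔT) = (+$8.75 million) / 0.532 ≈ +$16.4 million.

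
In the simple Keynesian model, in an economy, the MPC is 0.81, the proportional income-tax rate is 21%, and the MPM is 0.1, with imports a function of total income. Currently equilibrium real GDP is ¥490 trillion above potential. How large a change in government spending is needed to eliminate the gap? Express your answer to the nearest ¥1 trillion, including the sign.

−¥225 trillion

Spending multiplier = 1/(1 − c(1−t) + m) = 1/(1 − 0.81×0.79 + 0.1) = 1/0.4601 ≈ 2.173.
Need ΔY = −¥490 trillion, so ΔG = ΔY/k = (−¥490 trillion) × 0.4601 ≈ −¥225 trillion.
The government should cut government spending by ¥225 trillion.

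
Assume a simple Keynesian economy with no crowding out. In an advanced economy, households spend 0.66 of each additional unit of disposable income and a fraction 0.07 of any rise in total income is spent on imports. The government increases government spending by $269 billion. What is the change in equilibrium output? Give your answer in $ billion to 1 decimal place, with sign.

+$656.1 billion

Expenditure multiplier = 1/(1 − c + m) = 1/(1 − 0.66 + 0.07) = 1/0.41 ≈ 2.439.
ΔY = k × ΔG = (+$269 billion) / 0.41 ≈ +$656.1 billion.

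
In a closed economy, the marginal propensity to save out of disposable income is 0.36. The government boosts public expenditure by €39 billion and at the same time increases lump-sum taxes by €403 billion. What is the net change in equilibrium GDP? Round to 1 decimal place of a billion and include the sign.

MPC = 1 − MPS = 1 − 0.36 = 0.64.
Expenditure multiplier = 1/(1 − MPC) = 1/(1 − 0.64) = 1/0.36 ≈ 2.778.
ΔG contributes k·ΔG = (+€39 billion) / 0.36 ≈ +€108.3 billion.
ΔT of +€403 billion changes first-round spending by −c·ΔT = −€257.92 billion, contributing k·(−c·ΔT) = (−€257.92 billion) / 0.36 ≈ −€716.4 billion.
Net ΔY = k(ΔG − c·ΔT) = (−€218.92 billion) / 0.36 ≈ −€608.1 billion.

−€608.1 billion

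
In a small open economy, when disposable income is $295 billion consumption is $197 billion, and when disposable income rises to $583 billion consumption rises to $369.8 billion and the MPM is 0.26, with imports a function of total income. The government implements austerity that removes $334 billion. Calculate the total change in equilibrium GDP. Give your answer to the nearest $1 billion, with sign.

MPC = ΔC/ΔYd = (369.8 − 197)/(583 − 295) = 172.8/288 = 0.6.
Spending multiplier = 1/(1 − c + m) = 1/(1 − 0.6 + 0.26) = 1/0.66 ≈ 1.515.
ΔY = k × ΔG = (−$334 billion) / 0.66 ≈ −$506 billion.

−$506 billion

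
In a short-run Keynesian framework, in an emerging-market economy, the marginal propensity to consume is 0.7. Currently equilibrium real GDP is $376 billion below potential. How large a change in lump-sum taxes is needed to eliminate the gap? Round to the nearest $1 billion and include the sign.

Spending multiplier = 1/(1 − MPC) = 1/(1 − 0.7) = 1/0.3 ≈ 3.333.
Tax multiplier = −c·k = −0.7/0.3 ≈ −2.333. Need ΔY = +$376 billion, so ΔT = ΔY/(−c·k) = −(+$376 billion) × 0.3 / 0.7 ≈ −$161 billion.
The government should cut lump-sum taxes by $161 billion.

−$161 billion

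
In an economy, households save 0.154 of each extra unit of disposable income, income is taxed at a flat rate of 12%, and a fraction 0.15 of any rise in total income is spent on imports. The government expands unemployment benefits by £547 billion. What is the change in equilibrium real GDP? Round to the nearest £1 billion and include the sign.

MPC = 1 − MPS = 1 − 0.154 = 0.846.
The transfer change shifts disposable income by +£547 billion, so first-round consumption changes by c·ΔTR = 0.846 × (+£547 billion) = +£462.762 billion.
Expenditure multiplier = 1/(1 − c(1−t) + m) = 1/(1 − 0.846×0.88 + 0.15) = 1/0.40552 ≈ 2.466.
The transfer multiplier is c × k ≈ 2.086, so ΔY = k × (c·ΔTR) = (+£462.762 billion) / 0.40552 ≈ +£1,141 billion.

+£1,141 billion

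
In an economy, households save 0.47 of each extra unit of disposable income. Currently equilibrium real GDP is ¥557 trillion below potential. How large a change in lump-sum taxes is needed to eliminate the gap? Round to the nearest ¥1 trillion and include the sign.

−¥494 trillion

MPC = 1 − MPS = 1 − 0.47 = 0.53.
Spending multiplier = 1/(1 − MPC) = 1/(1 − 0.53) = 1/0.47 ≈ 2.128.
Tax multiplier = −c·k = −0.53/0.47 ≈ −1.128. Need ΔY = +¥557 trillion, so ΔT = ΔY/(−c·k) = −(+¥557 trillion) × 0.47 / 0.53 ≈ −¥494 trillion.
The government should cut lump-sum taxes by ¥494 trillion.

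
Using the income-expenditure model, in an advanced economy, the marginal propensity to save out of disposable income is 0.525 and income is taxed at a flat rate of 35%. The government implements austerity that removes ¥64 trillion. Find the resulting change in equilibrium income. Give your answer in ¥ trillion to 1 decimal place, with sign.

MPC = 1 − MPS = 1 − 0.525 = 0.475.
Government-spending multiplier = 1/(1 − c(1−t)) = 1/(1 − 0.475×0.65) = 1/0.69125 ≈ 1.447.
ΔY = k × ΔG = (−¥64 trillion) / 0.69125 ≈ −¥92.6 trillion.

−¥92.6 trillion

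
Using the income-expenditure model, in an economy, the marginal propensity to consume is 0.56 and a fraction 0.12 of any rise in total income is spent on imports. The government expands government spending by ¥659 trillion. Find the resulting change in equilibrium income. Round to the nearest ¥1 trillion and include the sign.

Expenditure multiplier = 1/(1 − c + m) = 1/(1 − 0.56 + 0.12) = 1/0.56 ≈ 1.786.
ΔY = k × ΔG = (+¥659 trillion) / 0.56 ≈ +¥1,177 trillion.

+¥1,177 trillion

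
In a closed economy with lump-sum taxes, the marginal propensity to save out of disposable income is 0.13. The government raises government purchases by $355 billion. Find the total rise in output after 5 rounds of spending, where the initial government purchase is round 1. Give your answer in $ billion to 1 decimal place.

MPC = 1 − MPS = 1 − 0.13 = 0.87.
Round 1 adds ΔG = $355 billion; each later round is MPC = 0.87 times the previous.
After 5 rounds: 355 + 308.85 + 268.6995 + 233.768565 + 203.37865155 = ΔG·(1 − c^5)/(1 − c) = 355 × (1 − 0.4984209207)/0.13 ≈ $1,369.7 billion.

$1,369.7 billion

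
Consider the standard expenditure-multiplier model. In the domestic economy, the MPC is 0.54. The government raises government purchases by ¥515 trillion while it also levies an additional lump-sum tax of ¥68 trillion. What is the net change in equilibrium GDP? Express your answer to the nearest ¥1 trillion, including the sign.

Expenditure multiplier = 1/(1 − MPC) = 1/(1 − 0.54) = 1/0.46 ≈ 2.174.
ΔG contributes k·ΔG = (+¥515 trillion) / 0.46 ≈ +¥1,119.6 trillion.
ΔT of +¥68 trillion changes first-round spending by −c·ΔT = −¥36.72 trillion, contributing k·(−c·ΔT) = (−¥36.72 trillion) / 0.46 ≈ −¥79.8 trillion.
Net ΔY = k(ΔG − c·ΔT) = (+¥478.28 trillion) / 0.46 ≈ +¥1,040 trillion.

+¥1,040 trillion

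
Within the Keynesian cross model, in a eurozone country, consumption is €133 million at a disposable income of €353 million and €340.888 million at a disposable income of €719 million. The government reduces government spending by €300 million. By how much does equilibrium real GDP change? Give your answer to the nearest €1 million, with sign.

−€694 million

MPC = ΔC/ΔYd = (340.888 − 133)/(719 − 353) = 207.888/366 = 0.568.
Expenditure multiplier = 1/(1 − MPC) = 1/(1 − 0.568) = 1/0.432 ≈ 2.315.
ΔY = k × ΔG = (−€300 million) / 0.432 ≈ −€694 million.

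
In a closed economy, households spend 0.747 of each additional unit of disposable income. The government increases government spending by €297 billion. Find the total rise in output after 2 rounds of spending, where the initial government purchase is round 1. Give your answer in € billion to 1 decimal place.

€518.9 billion

Round 1 adds ΔG = €297 billion; each later round is MPC = 0.747 times the previous.
After 2 rounds: 297 + 221.859 = ΔG·(1 − c^2)/(1 − c) = 297 × (1 − 0.558009)/0.253 ≈ €518.9 billion.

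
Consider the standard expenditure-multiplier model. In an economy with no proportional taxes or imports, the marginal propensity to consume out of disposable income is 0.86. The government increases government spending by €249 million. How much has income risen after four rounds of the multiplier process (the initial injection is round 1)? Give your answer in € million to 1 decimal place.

Round 1 adds ΔG = €249 million; each later round is MPC = 0.86 times the previous.
After 4 rounds: 249 + 214.14 + 184.1604 + 158.377944 = ΔG·(1 − c^4)/(1 − c) = 249 × (1 − 0.54700816)/0.14 ≈ €805.7 million.

€805.7 million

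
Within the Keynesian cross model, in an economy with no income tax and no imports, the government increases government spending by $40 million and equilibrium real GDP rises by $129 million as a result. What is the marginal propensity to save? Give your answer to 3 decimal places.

Implied spending multiplier k = ΔY/ΔG = 129/40 = 3.225.
Since k = 1/(1 − MPC), MPC = 1 − 1/k = 1 − ΔG/ΔY = 1 − 40/129 ≈ 0.690.
MPS = 1 − MPC = 0.310.

0.310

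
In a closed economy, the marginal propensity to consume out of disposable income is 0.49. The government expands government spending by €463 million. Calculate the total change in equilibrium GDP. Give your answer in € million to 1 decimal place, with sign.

+€907.8 million

Spending multiplier = 1/(1 − MPC) = 1/(1 − 0.49) = 1/0.51 ≈ 1.961.
ΔY = k × ΔG = (+€463 million) / 0.51 ≈ +€907.8 million.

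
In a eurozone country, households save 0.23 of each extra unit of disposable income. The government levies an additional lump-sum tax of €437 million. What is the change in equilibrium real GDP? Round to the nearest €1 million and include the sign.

−€1,463 million

MPC = 1 − MPS = 1 − 0.23 = 0.77.
A lump-sum tax change of +€437 million shifts disposable income by −€437 million; first-round consumption changes by −c × ΔT = −0.77 × (+€437 million) = −€336.49 million.
Expenditure multiplier = 1/(1 − MPC) = 1/(1 − 0.77) = 1/0.23 ≈ 4.348.
The tax multiplier is −c × k ≈ −3.348, so ΔY = k × (−c·ΔT) = (−€336.49 million) / 0.23 = −€1,463 million.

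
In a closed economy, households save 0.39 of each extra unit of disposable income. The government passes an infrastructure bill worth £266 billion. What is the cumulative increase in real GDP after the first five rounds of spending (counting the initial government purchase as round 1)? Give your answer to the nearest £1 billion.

£624 billion

MPC = 1 − MPS = 1 − 0.39 = 0.61.
Round 1 adds ΔG = £266 billion; each later round is MPC = 0.61 times the previous.
After 5 rounds: 266 + 162.26 + 98.9786 + 60.376946 + 36.82993706 = ΔG·(1 − c^5)/(1 − c) = 266 × (1 − 0.0844596301)/0.39 ≈ £624 billion.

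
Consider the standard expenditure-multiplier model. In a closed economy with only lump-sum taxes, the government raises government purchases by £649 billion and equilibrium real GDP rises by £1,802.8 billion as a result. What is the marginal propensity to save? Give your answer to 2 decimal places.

Implied spending multiplier k = ΔY/ΔG = 1,802.8/649 ≈ 2.7778.
Since k = 1/(1 − MPC), MPC = 1 − 1/k = 1 − ΔG/ΔY = 1 − 649/1,802.8 ≈ 0.64.
MPS = 1 − MPC = 0.36.

0.36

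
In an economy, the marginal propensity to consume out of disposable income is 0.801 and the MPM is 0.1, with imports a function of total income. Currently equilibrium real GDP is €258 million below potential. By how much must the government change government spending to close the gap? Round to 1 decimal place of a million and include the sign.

+€77.1 million

Spending multiplier = 1/(1 − c + m) = 1/(1 − 0.801 + 0.1) = 1/0.299 ≈ 3.344.
Need ΔY = +€258 million, so ΔG = ΔY/k = (+€258 million) × 0.299 ≈ +€77.1 million.
The government should increase government spending by €77.1 million.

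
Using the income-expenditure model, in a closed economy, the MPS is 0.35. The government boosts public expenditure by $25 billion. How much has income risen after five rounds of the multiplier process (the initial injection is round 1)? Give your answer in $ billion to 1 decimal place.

$63.1 billion

MPC = 1 − MPS = 1 − 0.35 = 0.65.
Round 1 adds ΔG = $25 billion; each later round is MPC = 0.65 times the previous.
After 5 rounds: 25 + 16.25 + 10.5625 + 6.865625 + 4.46265625 = ΔG·(1 − c^5)/(1 − c) = 25 × (1 − 0.1160290625)/0.35 ≈ $63.1 billion.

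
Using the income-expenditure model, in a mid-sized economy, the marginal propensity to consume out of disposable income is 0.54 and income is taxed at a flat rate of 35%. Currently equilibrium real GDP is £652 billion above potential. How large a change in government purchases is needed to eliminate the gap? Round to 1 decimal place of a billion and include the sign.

Spending multiplier = 1/(1 − c(1−t)) = 1/(1 − 0.54×0.65) = 1/0.649 ≈ 1.541.
Need ΔY = −£652 billion, so ΔG = ΔY/k = (−£652 billion) × 0.649 ≈ −£423.1 billion.
The government should cut government purchases by £423.1 billion.

−£423.1 billion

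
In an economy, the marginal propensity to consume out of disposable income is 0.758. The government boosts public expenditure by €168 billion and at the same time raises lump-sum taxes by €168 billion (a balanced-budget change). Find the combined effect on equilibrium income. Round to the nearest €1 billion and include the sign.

+€168 billion

Expenditure multiplier = 1/(1 − MPC) = 1/(1 − 0.758) = 1/0.242 ≈ 4.132.
ΔG contributes k·ΔG = (+€168 billion) / 0.242 ≈ +€694.2 billion.
ΔT of +€168 billion changes first-round spending by −c·ΔT = −€127.344 billion, contributing k·(−c·ΔT) = (−€127.344 billion) / 0.242 ≈ −€526.2 billion.
With ΔG = ΔT and no other leakages, the balanced-budget multiplier is 1, so ΔY = ΔG = +€168 billion.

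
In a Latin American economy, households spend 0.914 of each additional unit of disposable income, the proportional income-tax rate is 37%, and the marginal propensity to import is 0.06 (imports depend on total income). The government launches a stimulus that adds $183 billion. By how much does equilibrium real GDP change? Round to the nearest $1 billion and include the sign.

Expenditure multiplier = 1/(1 − c(1−t) + m) = 1/(1 − 0.914×0.63 + 0.06) = 1/0.48418 ≈ 2.065.
ΔY = k × ΔG = (+$183 billion) / 0.48418 ≈ +$378 billion.

+$378 billion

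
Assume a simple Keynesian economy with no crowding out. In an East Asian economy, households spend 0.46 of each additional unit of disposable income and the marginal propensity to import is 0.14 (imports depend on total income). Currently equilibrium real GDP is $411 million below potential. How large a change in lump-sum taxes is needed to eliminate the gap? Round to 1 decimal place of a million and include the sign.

−$607.6 million

Spending multiplier = 1/(1 − c + m) = 1/(1 − 0.46 + 0.14) = 1/0.68 ≈ 1.471.
Tax multiplier = −c·k = −0.46/0.68 ≈ −0.676. Need ΔY = +$411 million, so ΔT = ΔY/(−c·k) = −(+$411 million) × 0.68 / 0.46 ≈ −$607.6 million.
The government should cut lump-sum taxes by $607.6 million.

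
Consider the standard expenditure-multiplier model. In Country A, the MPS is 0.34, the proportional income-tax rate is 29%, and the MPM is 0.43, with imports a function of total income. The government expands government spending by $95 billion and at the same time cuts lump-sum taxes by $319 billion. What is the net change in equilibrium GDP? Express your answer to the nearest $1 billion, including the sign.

+$318 billion

MPC = 1 − MPS = 1 − 0.34 = 0.66.
Expenditure multiplier = 1/(1 − c(1−t) + m) = 1/(1 − 0.66×0.71 + 0.43) = 1/0.9614 ≈ 1.04.
ΔG contributes k·ΔG = (+$95 billion) / 0.9614 ≈ +$98.8 billion.
ΔT of −$319 billion changes first-round spending by −c·ΔT = +$210.54 billion, contributing k·(−c·ΔT) = (+$210.54 billion) / 0.9614 ≈ +$219 billion.
Net ΔY = k(ΔG − c·ΔT) = (+$305.54 billion) / 0.9614 ≈ +$318 billion.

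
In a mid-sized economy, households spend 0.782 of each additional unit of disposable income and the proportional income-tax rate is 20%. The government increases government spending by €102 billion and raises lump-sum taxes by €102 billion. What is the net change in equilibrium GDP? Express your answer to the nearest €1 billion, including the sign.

Expenditure multiplier = 1/(1 − c(1−t)) = 1/(1 − 0.782×0.8) = 1/0.3744 ≈ 2.671.
ΔG contributes k·ΔG = (+€102 billion) / 0.3744 ≈ +€272.4 billion.
ΔT of +€102 billion changes first-round spending by −c·ΔT = −€79.764 billion, contributing k·(−c·ΔT) = (−€79.764 billion) / 0.3744 ≈ −€213 billion.
Net ΔY = k(ΔG − c·ΔT) = (+€22.236 billion) / 0.3744 ≈ +€59 billion.

+€59 billion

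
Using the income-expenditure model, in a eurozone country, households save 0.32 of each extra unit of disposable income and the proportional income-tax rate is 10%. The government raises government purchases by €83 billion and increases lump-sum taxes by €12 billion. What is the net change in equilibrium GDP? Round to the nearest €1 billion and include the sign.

+€193 billion

MPC = 1 − MPS = 1 − 0.32 = 0.68.
Expenditure multiplier = 1/(1 − c(1−t)) = 1/(1 − 0.68×0.9) = 1/0.388 ≈ 2.577.
ΔG contributes k·ΔG = (+€83 billion) / 0.388 ≈ +€213.9 billion.
ΔT of +€12 billion changes first-round spending by −c·ΔT = −€8.16 billion, contributing k·(−c·ΔT) = (−€8.16 billion) / 0.388 ≈ −€21 billion.
Net ΔY = k(ΔG − c·ΔT) = (+€74.84 billion) / 0.388 ≈ +€193 billion.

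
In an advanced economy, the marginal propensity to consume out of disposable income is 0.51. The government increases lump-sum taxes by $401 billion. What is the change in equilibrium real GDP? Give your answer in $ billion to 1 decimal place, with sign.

−$417.4 billion

A lump-sum tax change of +$401 billion shifts disposable income by −$401 billion; first-round consumption changes by −c × ΔT = −0.51 × (+$401 billion) = −$204.51 billion.
Expenditure multiplier = 1/(1 − MPC) = 1/(1 − 0.51) = 1/0.49 ≈ 2.041.
The tax multiplier is −c × k ≈ −1.041, so ΔY = k × (−c·ΔT) = (−$204.51 billion) / 0.49 ≈ −$417.4 billion.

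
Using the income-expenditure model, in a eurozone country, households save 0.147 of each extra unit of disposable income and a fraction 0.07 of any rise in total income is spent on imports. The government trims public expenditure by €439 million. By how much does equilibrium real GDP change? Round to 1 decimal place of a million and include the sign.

MPC = 1 − MPS = 1 − 0.147 = 0.853.
Expenditure multiplier = 1/(1 − c + m) = 1/(1 − 0.853 + 0.07) = 1/0.217 ≈ 4.608.
ΔY = k × ΔG = (−€439 million) / 0.217 ≈ −€2,023 million.

−€2,023.0 million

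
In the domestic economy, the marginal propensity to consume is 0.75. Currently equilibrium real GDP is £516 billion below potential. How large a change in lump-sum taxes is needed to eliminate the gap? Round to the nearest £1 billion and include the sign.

Spending multiplier = 1/(1 − MPC) = 1/(1 − 0.75) = 1/0.25 = 4.
Tax multiplier = −c·k = −0.75/0.25 = −3. Need ΔY = +£516 billion, so ΔT = ΔY/(−c·k) = −(+£516 billion) × 0.25 / 0.75 = −£172 billion.
The government should cut lump-sum taxes by £172 billion.

−£172 billion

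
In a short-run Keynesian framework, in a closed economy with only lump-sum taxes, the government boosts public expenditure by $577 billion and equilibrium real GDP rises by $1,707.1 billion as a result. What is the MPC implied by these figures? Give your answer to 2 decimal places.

0.66

Implied spending multiplier k = ΔY/ΔG = 1,707.1/577 ≈ 2.9586.
Since k = 1/(1 − MPC), MPC = 1 − 1/k = 1 − ΔG/ΔY = 1 − 577/1,707.1 ≈ 0.66.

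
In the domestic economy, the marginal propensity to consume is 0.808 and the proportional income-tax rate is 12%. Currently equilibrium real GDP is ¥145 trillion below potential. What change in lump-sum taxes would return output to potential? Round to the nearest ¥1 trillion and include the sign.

Spending multiplier = 1/(1 − c(1−t)) = 1/(1 − 0.808×0.88) = 1/0.28896 ≈ 3.461.
Tax multiplier = −c·k = −0.808/0.28896 ≈ −2.796. Need ΔY = +¥145 trillion, so ΔT = ΔY/(−c·k) = −(+¥145 trillion) × 0.28896 / 0.808 ≈ −¥52 trillion.
The government should cut lump-sum taxes by ¥52 trillion.

−¥52 trillion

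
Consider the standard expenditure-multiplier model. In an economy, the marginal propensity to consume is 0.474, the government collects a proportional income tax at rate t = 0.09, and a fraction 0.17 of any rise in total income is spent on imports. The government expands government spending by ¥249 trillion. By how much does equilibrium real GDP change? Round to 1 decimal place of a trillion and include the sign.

Spending multiplier = 1/(1 − c(1−t) + m) = 1/(1 − 0.474×0.91 + 0.17) = 1/0.73866 ≈ 1.354.
ΔY = k × ΔG = (+¥249 trillion) / 0.73866 ≈ +¥337.1 trillion.

+¥337.1 trillion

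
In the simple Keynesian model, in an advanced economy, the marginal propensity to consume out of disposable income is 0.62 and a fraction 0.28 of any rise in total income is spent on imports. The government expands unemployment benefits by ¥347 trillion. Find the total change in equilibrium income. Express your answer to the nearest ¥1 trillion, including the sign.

+¥326 trillion

The transfer change shifts disposable income by +¥347 trillion, so first-round consumption changes by c·ΔTR = 0.62 × (+¥347 trillion) = +¥215.14 trillion.
Expenditure multiplier = 1/(1 − c + m) = 1/(1 − 0.62 + 0.28) = 1/0.66 ≈ 1.515.
The transfer multiplier is c × k ≈ 0.939, so ΔY = k × (c·ΔTR) = (+¥215.14 trillion) / 0.66 ≈ +¥326 trillion.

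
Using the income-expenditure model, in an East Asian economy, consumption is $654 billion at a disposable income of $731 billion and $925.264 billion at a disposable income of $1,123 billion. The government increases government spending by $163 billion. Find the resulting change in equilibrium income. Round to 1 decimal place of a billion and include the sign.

+$529.2 billion

MPC = ΔC/ΔYd = (925.264 − 654)/(1,123 − 731) = 271.264/392 = 0.692.
Government-spending multiplier = 1/(1 − MPC) = 1/(1 − 0.692) = 1/0.308 ≈ 3.247.
ΔY = k × ΔG = (+$163 billion) / 0.308 ≈ +$529.2 billion.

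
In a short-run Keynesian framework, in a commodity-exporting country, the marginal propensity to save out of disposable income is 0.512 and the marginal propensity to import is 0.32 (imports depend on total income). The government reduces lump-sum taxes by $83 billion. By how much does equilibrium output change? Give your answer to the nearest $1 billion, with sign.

MPC = 1 − MPS = 1 − 0.512 = 0.488.
A lump-sum tax change of −$83 billion shifts disposable income by +$83 billion; first-round consumption changes by −c × ΔT = −0.488 × (−$83 billion) = +$40.504 billion.
Expenditure multiplier = 1/(1 − c + m) = 1/(1 − 0.488 + 0.32) = 1/0.832 ≈ 1.202.
The tax multiplier is −c × k ≈ −0.587, so ΔY = k × (−c·ΔT) = (+$40.504 billion) / 0.832 ≈ +$49 billion.

+$49 billion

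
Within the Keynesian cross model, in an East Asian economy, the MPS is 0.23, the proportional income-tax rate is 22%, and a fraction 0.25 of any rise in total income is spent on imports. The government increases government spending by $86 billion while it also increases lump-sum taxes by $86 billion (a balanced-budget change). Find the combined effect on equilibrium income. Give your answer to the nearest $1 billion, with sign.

MPC = 1 − MPS = 1 − 0.23 = 0.77.
Expenditure multiplier = 1/(1 − c(1−t) + m) = 1/(1 − 0.77×0.78 + 0.25) = 1/0.6494 ≈ 1.54.
ΔG contributes k·ΔG = (+$86 billion) / 0.6494 ≈ +$132.4 billion.
ΔT of +$86 billion changes first-round spending by −c·ΔT = −$66.22 billion, contributing k·(−c·ΔT) = (−$66.22 billion) / 0.6494 ≈ −$102 billion.
Net ΔY = k(ΔG − c·ΔT) = (+$19.78 billion) / 0.6494 ≈ +$30 billion.

+$30 billion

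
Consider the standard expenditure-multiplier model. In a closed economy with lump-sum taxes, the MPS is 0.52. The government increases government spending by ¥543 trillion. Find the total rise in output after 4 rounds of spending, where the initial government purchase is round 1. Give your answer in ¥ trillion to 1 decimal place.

MPC = 1 − MPS = 1 − 0.52 = 0.48.
Round 1 adds ΔG = ¥543 trillion; each later round is MPC = 0.48 times the previous.
After 4 rounds: 543 + 260.64 + 125.1072 + 60.051456 = ΔG·(1 − c^4)/(1 − c) = 543 × (1 − 0.05308416)/0.52 ≈ ¥988.8 trillion.

¥988.8 trillion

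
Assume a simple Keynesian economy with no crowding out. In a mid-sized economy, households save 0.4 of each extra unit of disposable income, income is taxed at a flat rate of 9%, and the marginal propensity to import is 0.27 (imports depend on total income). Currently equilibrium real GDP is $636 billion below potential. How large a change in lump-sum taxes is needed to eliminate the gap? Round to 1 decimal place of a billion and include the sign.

MPC = 1 − MPS = 1 − 0.4 = 0.6.
Spending multiplier = 1/(1 − c(1−t) + m) = 1/(1 − 0.6×0.91 + 0.27) = 1/0.724 ≈ 1.381.
Tax multiplier = −c·k = −0.6/0.724 ≈ −0.829. Need ΔY = +$636 billion, so ΔT = ΔY/(−c·k) = −(+$636 billion) × 0.724 / 0.6 ≈ −$767.4 billion.
The government should cut lump-sum taxes by $767.4 billion.

−$767.4 billion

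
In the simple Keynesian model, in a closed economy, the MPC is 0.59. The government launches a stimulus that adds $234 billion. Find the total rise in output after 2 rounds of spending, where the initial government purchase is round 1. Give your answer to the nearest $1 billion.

$372 billion

Round 1 adds ΔG = $234 billion; each later round is MPC = 0.59 times the previous.
After 2 rounds: 234 + 138.06 = ΔG·(1 − c^2)/(1 − c) = 234 × (1 − 0.3481)/0.41 ≈ $372 billion.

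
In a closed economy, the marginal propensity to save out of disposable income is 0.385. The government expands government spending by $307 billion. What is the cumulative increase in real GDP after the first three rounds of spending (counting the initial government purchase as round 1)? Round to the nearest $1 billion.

MPC = 1 − MPS = 1 − 0.385 = 0.615.
Round 1 adds ΔG = $307 billion; each later round is MPC = 0.615 times the previous.
After 3 rounds: 307 + 188.805 + 116.115075 = ΔG·(1 − c^3)/(1 − c) = 307 × (1 − 0.232608375)/0.385 ≈ $612 billion.

$612 billion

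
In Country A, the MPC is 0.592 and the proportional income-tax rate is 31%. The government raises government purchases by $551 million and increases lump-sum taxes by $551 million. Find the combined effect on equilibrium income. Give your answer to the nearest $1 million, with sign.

Expenditure multiplier = 1/(1 − c(1−t)) = 1/(1 − 0.592×0.69) = 1/0.59152 ≈ 1.691.
ΔG contributes k·ΔG = (+$551 million) / 0.59152 ≈ +$931.5 million.
ΔT of +$551 million changes first-round spending by −c·ΔT = −$326.192 million, contributing k·(−c·ΔT) = (−$326.192 million) / 0.59152 ≈ −$551.4 million.
Net ΔY = k(ΔG − c·ΔT) = (+$224.808 million) / 0.59152 ≈ +$380 million.

+$380 million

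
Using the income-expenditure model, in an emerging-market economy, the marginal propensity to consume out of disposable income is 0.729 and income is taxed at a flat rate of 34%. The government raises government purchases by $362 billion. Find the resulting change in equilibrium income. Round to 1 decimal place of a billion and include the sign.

Government-spending multiplier = 1/(1 − c(1−t)) = 1/(1 − 0.729×0.66) = 1/0.51886 ≈ 1.927.
ΔY = k × ΔG = (+$362 billion) / 0.51886 ≈ +$697.7 billion.

+$697.7 billion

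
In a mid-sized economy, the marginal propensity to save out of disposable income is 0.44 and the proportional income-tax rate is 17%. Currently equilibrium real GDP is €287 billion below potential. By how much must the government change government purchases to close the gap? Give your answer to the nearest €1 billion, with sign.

MPC = 1 − MPS = 1 − 0.44 = 0.56.
Spending multiplier = 1/(1 − c(1−t)) = 1/(1 − 0.56×0.83) = 1/0.5352 ≈ 1.868.
Need ΔY = +€287 billion, so ΔG = ΔY/k = (+€287 billion) × 0.5352 ≈ +€154 billion.
The government should increase government purchases by €154 billion.

+€154 billion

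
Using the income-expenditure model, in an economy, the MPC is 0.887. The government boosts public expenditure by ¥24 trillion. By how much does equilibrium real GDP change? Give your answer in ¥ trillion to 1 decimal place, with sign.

Spending multiplier = 1/(1 − MPC) = 1/(1 − 0.887) = 1/0.113 ≈ 8.85.
ΔY = k × ΔG = (+¥24 trillion) / 0.113 ≈ +¥212.4 trillion.

+¥212.4 trillion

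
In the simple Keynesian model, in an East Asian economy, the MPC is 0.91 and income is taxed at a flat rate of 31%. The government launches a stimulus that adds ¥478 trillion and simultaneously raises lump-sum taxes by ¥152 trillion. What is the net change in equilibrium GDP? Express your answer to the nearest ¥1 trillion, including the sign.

+¥913 trillion

Expenditure multiplier = 1/(1 − c(1−t)) = 1/(1 − 0.91×0.69) = 1/0.3721 ≈ 2.687.
ΔG contributes k·ΔG = (+¥478 trillion) / 0.3721 ≈ +¥1,284.6 trillion.
ΔT of +¥152 trillion changes first-round spending by −c·ΔT = −¥138.32 trillion, contributing k·(−c·ΔT) = (−¥138.32 trillion) / 0.3721 ≈ −¥371.7 trillion.
Net ΔY = k(ΔG − c·ΔT) = (+¥339.68 trillion) / 0.3721 ≈ +¥913 trillion.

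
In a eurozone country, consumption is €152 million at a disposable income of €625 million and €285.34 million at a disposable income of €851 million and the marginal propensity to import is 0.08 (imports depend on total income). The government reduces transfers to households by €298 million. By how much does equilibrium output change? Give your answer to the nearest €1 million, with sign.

−€359 million

MPC = ΔC/ΔYd = (285.34 − 152)/(851 − 625) = 133.34/226 = 0.59.
The transfer change shifts disposable income by −€298 million, so first-round consumption changes by c·ΔTR = 0.59 × (−€298 million) = −€175.82 million.
Expenditure multiplier = 1/(1 − c + m) = 1/(1 − 0.59 + 0.08) = 1/0.49 ≈ 2.041.
The transfer multiplier is c × k ≈ 1.204, so ΔY = k × (c·ΔTR) = (−€175.82 million) / 0.49 ≈ −€359 million.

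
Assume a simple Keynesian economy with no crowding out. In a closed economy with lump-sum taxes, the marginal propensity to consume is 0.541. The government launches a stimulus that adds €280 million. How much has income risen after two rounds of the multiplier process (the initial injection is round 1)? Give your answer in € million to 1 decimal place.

€431.5 million

Round 1 adds ΔG = €280 million; each later round is MPC = 0.541 times the previous.
After 2 rounds: 280 + 151.48 = ΔG·(1 − c^2)/(1 − c) = 280 × (1 − 0.292681)/0.459 ≈ €431.5 million.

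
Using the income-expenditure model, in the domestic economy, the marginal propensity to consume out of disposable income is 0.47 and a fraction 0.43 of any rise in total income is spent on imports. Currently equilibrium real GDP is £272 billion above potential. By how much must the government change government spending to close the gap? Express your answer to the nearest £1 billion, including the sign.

−£261 billion

Spending multiplier = 1/(1 − c + m) = 1/(1 − 0.47 + 0.43) = 1/0.96 ≈ 1.042.
Need ΔY = −£272 billion, so ΔG = ΔY/k = (−£272 billion) × 0.96 ≈ −£261 billion.
The government should cut government spending by £261 billion.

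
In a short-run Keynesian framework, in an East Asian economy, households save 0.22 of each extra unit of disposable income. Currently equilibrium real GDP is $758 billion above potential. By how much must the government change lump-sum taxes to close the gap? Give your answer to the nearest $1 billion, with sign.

MPC = 1 − MPS = 1 − 0.22 = 0.78.
Spending multiplier = 1/(1 − MPC) = 1/(1 − 0.78) = 1/0.22 ≈ 4.545.
Tax multiplier = −c·k = −0.78/0.22 ≈ −3.545. Need ΔY = −$758 billion, so ΔT = ΔY/(−c·k) = −(−$758 billion) × 0.22 / 0.78 ≈ +$214 billion.
The government should raise lump-sum taxes by $214 billion.

+$214 billion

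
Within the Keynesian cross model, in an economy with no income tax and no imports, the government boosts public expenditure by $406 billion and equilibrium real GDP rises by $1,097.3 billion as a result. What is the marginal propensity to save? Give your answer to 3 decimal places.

0.370

Implied spending multiplier k = ΔY/ΔG = 1,097.3/406 ≈ 2.7027.
Since k = 1/(1 − MPC), MPC = 1 − 1/k = 1 − ΔG/ΔY = 1 − 406/1,097.3 ≈ 0.630.
MPS = 1 − MPC = 0.370.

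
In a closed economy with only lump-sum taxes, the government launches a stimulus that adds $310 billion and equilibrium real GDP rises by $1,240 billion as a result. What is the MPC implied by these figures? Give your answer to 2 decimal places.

0.75

Implied spending multiplier k = ΔY/ΔG = 1,240/310 = 4.
Since k = 1/(1 − MPC), MPC = 1 − 1/k = 1 − ΔG/ΔY = 1 − 310/1,240 = 0.75.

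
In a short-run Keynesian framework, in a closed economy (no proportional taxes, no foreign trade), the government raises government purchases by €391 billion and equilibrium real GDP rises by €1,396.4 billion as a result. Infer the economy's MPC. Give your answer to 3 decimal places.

0.720

Implied spending multiplier k = ΔY/ΔG = 1,396.4/391 ≈ 3.5714.
Since k = 1/(1 − MPC), MPC = 1 − 1/k = 1 − ΔG/ΔY = 1 − 391/1,396.4 ≈ 0.720.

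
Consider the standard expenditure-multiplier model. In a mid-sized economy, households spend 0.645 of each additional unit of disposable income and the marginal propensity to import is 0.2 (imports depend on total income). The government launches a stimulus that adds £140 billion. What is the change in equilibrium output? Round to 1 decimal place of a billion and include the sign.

Expenditure multiplier = 1/(1 − c + m) = 1/(1 − 0.645 + 0.2) = 1/0.555 ≈ 1.802.
ΔY = k × ΔG = (+£140 billion) / 0.555 ≈ +£252.3 billion.

+£252.3 billion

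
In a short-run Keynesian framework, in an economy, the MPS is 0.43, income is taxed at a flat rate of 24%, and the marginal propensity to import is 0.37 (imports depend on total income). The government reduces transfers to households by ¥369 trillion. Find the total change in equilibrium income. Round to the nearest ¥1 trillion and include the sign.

−¥225 trillion

MPC = 1 − MPS = 1 − 0.43 = 0.57.
The transfer change shifts disposable income by −¥369 trillion, so first-round consumption changes by c·ΔTR = 0.57 × (−¥369 trillion) = −¥210.33 trillion.
Expenditure multiplier = 1/(1 − c(1−t) + m) = 1/(1 − 0.57×0.76 + 0.37) = 1/0.9368 ≈ 1.067.
The transfer multiplier is c × k ≈ 0.608, so ΔY = k × (c·ΔTR) = (−¥210.33 trillion) / 0.9368 ≈ −¥225 trillion.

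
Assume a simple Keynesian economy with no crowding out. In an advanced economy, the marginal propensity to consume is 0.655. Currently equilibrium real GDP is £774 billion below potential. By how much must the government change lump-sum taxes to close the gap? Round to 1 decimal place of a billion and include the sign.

Spending multiplier = 1/(1 − MPC) = 1/(1 − 0.655) = 1/0.345 ≈ 2.899.
Tax multiplier = −c·k = −0.655/0.345 ≈ −1.899. Need ΔY = +£774 billion, so ΔT = ΔY/(−c·k) = −(+£774 billion) × 0.345 / 0.655 ≈ −£407.7 billion.
The government should cut lump-sum taxes by £407.7 billion.

−£407.7 billion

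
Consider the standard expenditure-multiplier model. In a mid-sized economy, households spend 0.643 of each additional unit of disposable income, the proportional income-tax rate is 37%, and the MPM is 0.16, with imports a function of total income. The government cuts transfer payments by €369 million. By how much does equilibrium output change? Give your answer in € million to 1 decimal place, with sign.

The transfer change shifts disposable income by −€369 million, so first-round consumption changes by c·ΔTR = 0.643 × (−€369 million) = −€237.267 million.
Expenditure multiplier = 1/(1 − c(1−t) + m) = 1/(1 − 0.643×0.63 + 0.16) = 1/0.75491 ≈ 1.325.
The transfer multiplier is c × k ≈ 0.852, so ΔY = k × (c·ΔTR) = (−€237.267 million) / 0.75491 ≈ −€314.3 million.

−€314.3 million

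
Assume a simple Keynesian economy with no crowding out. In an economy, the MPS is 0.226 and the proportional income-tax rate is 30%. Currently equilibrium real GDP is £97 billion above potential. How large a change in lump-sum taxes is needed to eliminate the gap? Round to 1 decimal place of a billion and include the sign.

+£57.4 billion

MPC = 1 − MPS = 1 − 0.226 = 0.774.
Spending multiplier = 1/(1 − c(1−t)) = 1/(1 − 0.774×0.7) = 1/0.4582 ≈ 2.182.
Tax multiplier = −c·k = −0.774/0.4582 ≈ −1.689. Need ΔY = −£97 billion, so ΔT = ΔY/(−c·k) = −(−£97 billion) × 0.4582 / 0.774 ≈ +£57.4 billion.
The government should raise lump-sum taxes by £57.4 billion.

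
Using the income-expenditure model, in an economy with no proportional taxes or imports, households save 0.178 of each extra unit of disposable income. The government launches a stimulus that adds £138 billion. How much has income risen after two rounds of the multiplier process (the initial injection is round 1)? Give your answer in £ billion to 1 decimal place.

MPC = 1 − MPS = 1 − 0.178 = 0.822.
Round 1 adds ΔG = £138 billion; each later round is MPC = 0.822 times the previous.
After 2 rounds: 138 + 113.436 = ΔG·(1 − c^2)/(1 − c) = 138 × (1 − 0.675684)/0.178 ≈ £251.4 billion.

£251.4 billion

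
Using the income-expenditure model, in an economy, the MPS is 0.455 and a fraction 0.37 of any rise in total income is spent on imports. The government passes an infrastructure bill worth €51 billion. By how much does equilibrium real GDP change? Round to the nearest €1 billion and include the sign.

+€62 billion

MPC = 1 − MPS = 1 − 0.455 = 0.545.
Expenditure multiplier = 1/(1 − c + m) = 1/(1 − 0.545 + 0.37) = 1/0.825 ≈ 1.212.
ΔY = k × ΔG = (+€51 billion) / 0.825 ≈ +€62 billion.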